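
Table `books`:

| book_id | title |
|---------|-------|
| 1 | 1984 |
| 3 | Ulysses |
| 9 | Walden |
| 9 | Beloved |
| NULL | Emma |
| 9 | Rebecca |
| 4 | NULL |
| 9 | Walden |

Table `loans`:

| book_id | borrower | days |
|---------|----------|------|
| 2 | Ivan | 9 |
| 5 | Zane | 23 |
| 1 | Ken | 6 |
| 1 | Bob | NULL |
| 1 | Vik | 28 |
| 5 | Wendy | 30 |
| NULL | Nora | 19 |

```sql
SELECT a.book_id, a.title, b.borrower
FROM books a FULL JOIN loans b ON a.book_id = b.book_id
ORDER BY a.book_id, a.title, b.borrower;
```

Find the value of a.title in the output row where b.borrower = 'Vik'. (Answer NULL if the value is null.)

FULL OUTER JOIN keeps every row from both sides; unmatched rows get NULL for the other side's columns.
Matching on a.book_id = b.book_id. A NULL in a compared column never satisfies the condition.
- a[0] book_id=1 → 3 match(es) in b → 3 row(s).
- a[1] book_id=3 → no match; kept with NULLs on the b side.
- a[2] book_id=9 → no match; kept with NULLs on the b side.
- a[3] book_id=9 → no match; kept with NULLs on the b side.
- a[4] book_id=NULL → no match; kept with NULLs on the b side.
- a[5] book_id=9 → no match; kept with NULLs on the b side.
- a[6] book_id=4 → no match; kept with NULLs on the b side.
- a[7] book_id=9 → no match; kept with NULLs on the b side.
- plus 4 unmatched b row(s), each kept with NULL a columns.

1984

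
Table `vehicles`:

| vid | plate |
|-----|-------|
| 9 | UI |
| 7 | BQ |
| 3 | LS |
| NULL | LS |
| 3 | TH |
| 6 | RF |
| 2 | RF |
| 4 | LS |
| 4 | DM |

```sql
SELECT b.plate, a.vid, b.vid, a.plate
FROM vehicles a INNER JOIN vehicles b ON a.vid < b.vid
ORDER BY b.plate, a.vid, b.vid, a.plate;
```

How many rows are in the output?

26

INNER JOIN keeps only pairs where the ON condition holds.
Matching on a.vid < b.vid. A NULL in a compared column never satisfies the condition.
Matched pairs: 26.
Total: 26 rows.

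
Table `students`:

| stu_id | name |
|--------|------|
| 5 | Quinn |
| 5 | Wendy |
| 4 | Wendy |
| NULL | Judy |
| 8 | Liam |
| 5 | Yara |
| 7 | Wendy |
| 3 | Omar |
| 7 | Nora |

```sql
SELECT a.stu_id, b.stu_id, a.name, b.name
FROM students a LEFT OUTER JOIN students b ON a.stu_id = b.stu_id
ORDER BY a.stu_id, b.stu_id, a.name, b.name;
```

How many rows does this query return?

17

LEFT JOIN keeps every row from `students a`; unmatched rows get NULL for `students b`'s columns.
Matching on a.stu_id = b.stu_id. A NULL in a compared column never satisfies the condition.
- a row (stu_id=5): matches 3 b row(s) → 3 output row(s).
- a row (stu_id=5): matches 3 b row(s) → 3 output row(s).
- a row (stu_id=4): matches 1 b row(s) → 1 output row(s).
- a row (stu_id=NULL): no match → kept, b columns NULL.
- a row (stu_id=8): matches 1 b row(s) → 1 output row(s).
- a row (stu_id=5): matches 3 b row(s) → 3 output row(s).
- a row (stu_id=7): matches 2 b row(s) → 2 output row(s).
- a row (stu_id=3): matches 1 b row(s) → 1 output row(s).
- a row (stu_id=7): matches 2 b row(s) → 2 output row(s).
Total: 16 matched + 1 padded = 17 rows.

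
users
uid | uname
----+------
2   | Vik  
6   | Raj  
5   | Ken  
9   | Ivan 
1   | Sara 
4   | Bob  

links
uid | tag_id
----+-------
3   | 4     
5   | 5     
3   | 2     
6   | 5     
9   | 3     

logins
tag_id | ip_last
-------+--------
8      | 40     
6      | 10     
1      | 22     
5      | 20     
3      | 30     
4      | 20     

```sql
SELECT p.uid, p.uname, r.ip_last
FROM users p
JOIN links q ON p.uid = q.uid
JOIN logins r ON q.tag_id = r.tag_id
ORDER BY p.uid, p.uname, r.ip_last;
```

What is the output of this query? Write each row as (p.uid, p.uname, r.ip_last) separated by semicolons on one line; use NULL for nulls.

Evaluate left to right. First `users p INNER JOIN links q` on uid: 3 row(s).
Then INNER JOIN `logins r` on tag_id: keep only rows whose q.tag_id appears in r.

(5, Ken, 20); (6, Raj, 20); (9, Ivan, 30)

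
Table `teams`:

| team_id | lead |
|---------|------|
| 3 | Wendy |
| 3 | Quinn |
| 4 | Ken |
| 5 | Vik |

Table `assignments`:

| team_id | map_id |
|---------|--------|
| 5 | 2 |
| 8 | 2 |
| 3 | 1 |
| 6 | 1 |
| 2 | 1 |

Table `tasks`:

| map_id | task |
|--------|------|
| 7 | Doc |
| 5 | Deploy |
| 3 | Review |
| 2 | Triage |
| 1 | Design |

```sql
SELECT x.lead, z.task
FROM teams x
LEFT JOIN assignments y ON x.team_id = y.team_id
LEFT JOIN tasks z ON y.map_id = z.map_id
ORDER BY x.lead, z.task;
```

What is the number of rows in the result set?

Step 1 — x LEFT JOIN y on team_id → 4 row(s).
Then LEFT JOIN `tasks z` on map_id: each of those 4 rows is kept; rows whose y.map_id has no match in z get NULL for z's columns.
Result: 4 row(s).

4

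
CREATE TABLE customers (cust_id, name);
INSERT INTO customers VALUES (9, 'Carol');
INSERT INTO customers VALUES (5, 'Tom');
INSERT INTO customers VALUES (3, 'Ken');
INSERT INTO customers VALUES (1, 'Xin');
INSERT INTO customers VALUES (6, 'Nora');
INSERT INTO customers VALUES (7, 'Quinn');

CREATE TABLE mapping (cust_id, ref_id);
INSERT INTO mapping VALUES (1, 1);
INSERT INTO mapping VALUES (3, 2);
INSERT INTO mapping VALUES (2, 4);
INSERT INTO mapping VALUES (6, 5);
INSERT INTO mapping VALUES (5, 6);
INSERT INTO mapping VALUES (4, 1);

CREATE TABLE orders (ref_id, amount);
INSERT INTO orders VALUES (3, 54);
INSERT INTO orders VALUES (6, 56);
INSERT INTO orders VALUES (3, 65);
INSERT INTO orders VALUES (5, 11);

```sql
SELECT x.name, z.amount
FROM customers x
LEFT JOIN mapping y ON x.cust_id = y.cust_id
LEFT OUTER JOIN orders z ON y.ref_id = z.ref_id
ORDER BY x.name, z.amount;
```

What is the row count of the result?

6

Step 1 — x LEFT JOIN y on cust_id → 6 row(s).
Then LEFT JOIN `orders z` on ref_id: each of those 6 rows is kept; rows whose y.ref_id has no match in z get NULL for z's columns.
Result: 6 row(s).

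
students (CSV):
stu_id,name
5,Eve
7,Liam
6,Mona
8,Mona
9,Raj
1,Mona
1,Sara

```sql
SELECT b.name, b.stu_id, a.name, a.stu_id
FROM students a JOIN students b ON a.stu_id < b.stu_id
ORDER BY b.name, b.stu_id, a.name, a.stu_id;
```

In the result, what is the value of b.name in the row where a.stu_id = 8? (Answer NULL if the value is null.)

Raj

INNER JOIN keeps only pairs where the ON condition holds.
Matching on a.stu_id < b.stu_id.
- a (stu_id=5) pairs with 4 row(s) of b.
- a (stu_id=7) pairs with 2 row(s) of b.
- a (stu_id=6) pairs with 3 row(s) of b.
- a (stu_id=8) pairs with 1 row(s) of b.
- a (stu_id=9) has no partner → excluded.
- a (stu_id=1) pairs with 5 row(s) of b.
- a (stu_id=1) pairs with 5 row(s) of b.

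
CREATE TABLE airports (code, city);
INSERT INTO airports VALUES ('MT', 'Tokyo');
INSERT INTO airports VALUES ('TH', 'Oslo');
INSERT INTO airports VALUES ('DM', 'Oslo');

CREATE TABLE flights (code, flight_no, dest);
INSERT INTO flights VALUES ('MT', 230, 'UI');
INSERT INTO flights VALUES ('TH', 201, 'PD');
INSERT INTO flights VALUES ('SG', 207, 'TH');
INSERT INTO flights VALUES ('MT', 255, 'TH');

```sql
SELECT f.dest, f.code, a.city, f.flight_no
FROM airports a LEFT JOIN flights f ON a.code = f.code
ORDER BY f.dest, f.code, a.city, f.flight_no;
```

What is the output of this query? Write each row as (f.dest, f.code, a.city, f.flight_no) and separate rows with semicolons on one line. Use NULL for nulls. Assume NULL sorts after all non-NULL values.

(PD, TH, Oslo, 201); (TH, MT, Tokyo, 255); (UI, MT, Tokyo, 230); (NULL, NULL, Oslo, NULL)

LEFT JOIN keeps every row from `airports`; unmatched rows get NULL for `flights`'s columns.
Matching on a.code = f.code.
- a row (code=MT): matches 2 f row(s) → 2 output row(s).
- a row (code=TH): matches 1 f row(s) → 1 output row(s).
- a row (code=DM): no match → kept, f columns NULL.
After projecting and ordering:
f.dest | f.code | a.city | f.flight_no
PD | TH | Oslo | 201
TH | MT | Tokyo | 255
UI | MT | Tokyo | 230
NULL | NULL | Oslo | NULL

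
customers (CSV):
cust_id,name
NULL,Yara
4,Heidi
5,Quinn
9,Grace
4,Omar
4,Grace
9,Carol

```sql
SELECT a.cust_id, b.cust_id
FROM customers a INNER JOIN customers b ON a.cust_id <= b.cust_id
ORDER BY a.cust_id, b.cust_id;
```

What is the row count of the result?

25

INNER JOIN keeps only pairs where the ON condition holds.
Matching on a.cust_id <= b.cust_id. A NULL in a compared column never satisfies the condition.
- a (cust_id=NULL) has no partner → excluded.
- a (cust_id=4) pairs with 6 row(s) of b.
- a (cust_id=5) pairs with 3 row(s) of b.
- a (cust_id=9) pairs with 2 row(s) of b.
- a (cust_id=4) pairs with 6 row(s) of b.
- a (cust_id=4) pairs with 6 row(s) of b.
- a (cust_id=9) pairs with 2 row(s) of b.
Total: 25 rows.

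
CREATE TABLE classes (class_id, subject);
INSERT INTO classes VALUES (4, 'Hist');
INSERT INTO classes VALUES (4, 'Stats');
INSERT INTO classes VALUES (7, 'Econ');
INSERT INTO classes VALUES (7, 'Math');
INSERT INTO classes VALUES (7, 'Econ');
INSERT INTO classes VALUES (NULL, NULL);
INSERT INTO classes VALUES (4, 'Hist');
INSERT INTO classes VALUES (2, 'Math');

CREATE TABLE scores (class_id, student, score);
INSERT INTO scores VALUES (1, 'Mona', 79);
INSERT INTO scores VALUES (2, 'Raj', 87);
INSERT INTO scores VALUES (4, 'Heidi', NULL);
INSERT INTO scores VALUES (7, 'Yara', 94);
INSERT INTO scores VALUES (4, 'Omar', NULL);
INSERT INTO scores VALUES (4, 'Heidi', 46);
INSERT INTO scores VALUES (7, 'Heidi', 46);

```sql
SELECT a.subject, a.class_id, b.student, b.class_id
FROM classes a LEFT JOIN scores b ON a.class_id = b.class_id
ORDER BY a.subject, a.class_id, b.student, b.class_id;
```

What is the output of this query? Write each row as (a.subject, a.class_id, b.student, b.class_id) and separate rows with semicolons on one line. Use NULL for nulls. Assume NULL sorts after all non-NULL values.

LEFT JOIN keeps every row from `classes`; unmatched rows get NULL for `scores`'s columns.
Matching on a.class_id = b.class_id. A NULL in a compared column never satisfies the condition.
- a[0] class_id=4 → 3 match(es) in b → 3 row(s).
- a[1] class_id=4 → 3 match(es) in b → 3 row(s).
- a[2] class_id=7 → 2 match(es) in b → 2 row(s).
- a[3] class_id=7 → 2 match(es) in b → 2 row(s).
- a[4] class_id=7 → 2 match(es) in b → 2 row(s).
- a[5] class_id=NULL → no match; kept with NULLs on the b side.
- a[6] class_id=4 → 3 match(es) in b → 3 row(s).
- a[7] class_id=2 → 1 match(es) in b → 1 row(s).

(Econ, 7, Heidi, 7); (Econ, 7, Heidi, 7); (Econ, 7, Yara, 7); (Econ, 7, Yara, 7); (Hist, 4, Heidi, 4); (Hist, 4, Heidi, 4); (Hist, 4, Heidi, 4); (Hist, 4, Heidi, 4); (Hist, 4, Omar, 4); (Hist, 4, Omar, 4); (Math, 2, Raj, 2); (Math, 7, Heidi, 7); (Math, 7, Yara, 7); (Stats, 4, Heidi, 4); (Stats, 4, Heidi, 4); (Stats, 4, Omar, 4); (NULL, NULL, NULL, NULL)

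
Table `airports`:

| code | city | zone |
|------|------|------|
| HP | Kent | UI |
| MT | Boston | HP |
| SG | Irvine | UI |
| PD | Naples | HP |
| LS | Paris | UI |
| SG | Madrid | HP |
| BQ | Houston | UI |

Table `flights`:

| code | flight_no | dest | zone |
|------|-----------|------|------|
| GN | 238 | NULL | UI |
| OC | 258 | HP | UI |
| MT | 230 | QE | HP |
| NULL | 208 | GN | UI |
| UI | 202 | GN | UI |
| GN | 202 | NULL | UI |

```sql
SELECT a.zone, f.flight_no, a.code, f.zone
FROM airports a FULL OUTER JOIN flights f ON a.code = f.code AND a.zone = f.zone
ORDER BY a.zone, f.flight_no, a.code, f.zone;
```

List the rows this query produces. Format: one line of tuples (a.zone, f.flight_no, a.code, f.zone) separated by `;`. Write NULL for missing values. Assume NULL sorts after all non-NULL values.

(HP, 230, MT, HP); (HP, NULL, PD, NULL); (HP, NULL, SG, NULL); (UI, NULL, BQ, NULL); (UI, NULL, HP, NULL); (UI, NULL, LS, NULL); (UI, NULL, SG, NULL); (NULL, 202, NULL, UI); (NULL, 202, NULL, UI); (NULL, 208, NULL, UI); (NULL, 238, NULL, UI); (NULL, 258, NULL, UI)

FULL OUTER JOIN keeps every row from both sides; unmatched rows get NULL for the other side's columns.
Matching on a.code = f.code AND a.zone = f.zone. A NULL in a compared column never satisfies the condition.
- a (code=HP, zone=UI) has no partner → padded with NULL.
- a (code=MT, zone=HP) pairs with 1 row(s) of f.
- a (code=SG, zone=UI) has no partner → padded with NULL.
- a (code=PD, zone=HP) has no partner → padded with NULL.
- a (code=LS, zone=UI) has no partner → padded with NULL.
- a (code=SG, zone=HP) has no partner → padded with NULL.
- a (code=BQ, zone=UI) has no partner → padded with NULL.
- plus 5 unmatched f row(s), each kept with NULL a columns.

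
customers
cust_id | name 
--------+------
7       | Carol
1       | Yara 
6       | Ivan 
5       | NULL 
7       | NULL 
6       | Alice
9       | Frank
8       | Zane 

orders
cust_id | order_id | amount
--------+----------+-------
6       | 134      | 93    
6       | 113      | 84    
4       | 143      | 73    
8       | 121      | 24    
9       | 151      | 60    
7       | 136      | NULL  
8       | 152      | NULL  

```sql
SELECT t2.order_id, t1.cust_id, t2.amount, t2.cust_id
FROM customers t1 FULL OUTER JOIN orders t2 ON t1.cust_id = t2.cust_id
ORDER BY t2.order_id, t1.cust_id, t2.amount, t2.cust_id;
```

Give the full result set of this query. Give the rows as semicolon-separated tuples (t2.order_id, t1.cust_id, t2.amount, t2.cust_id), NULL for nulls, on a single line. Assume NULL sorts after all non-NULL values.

(113, 6, 84, 6); (113, 6, 84, 6); (121, 8, 24, 8); (134, 6, 93, 6); (134, 6, 93, 6); (136, 7, NULL, 7); (136, 7, NULL, 7); (143, NULL, 73, 4); (151, 9, 60, 9); (152, 8, NULL, 8); (NULL, 1, NULL, NULL); (NULL, 5, NULL, NULL)

FULL OUTER JOIN keeps every row from both sides; unmatched rows get NULL for the other side's columns.
Matching on t1.cust_id = t2.cust_id.
- t1[0] cust_id=7 → 1 match(es) in t2 → 1 row(s).
- t1[1] cust_id=1 → no match; kept with NULLs on the t2 side.
- t1[2] cust_id=6 → 2 match(es) in t2 → 2 row(s).
- t1[3] cust_id=5 → no match; kept with NULLs on the t2 side.
- t1[4] cust_id=7 → 1 match(es) in t2 → 1 row(s).
- t1[5] cust_id=6 → 2 match(es) in t2 → 2 row(s).
- t1[6] cust_id=9 → 1 match(es) in t2 → 1 row(s).
- t1[7] cust_id=8 → 2 match(es) in t2 → 2 row(s).
- plus 1 unmatched t2 row(s), each kept with NULL t1 columns.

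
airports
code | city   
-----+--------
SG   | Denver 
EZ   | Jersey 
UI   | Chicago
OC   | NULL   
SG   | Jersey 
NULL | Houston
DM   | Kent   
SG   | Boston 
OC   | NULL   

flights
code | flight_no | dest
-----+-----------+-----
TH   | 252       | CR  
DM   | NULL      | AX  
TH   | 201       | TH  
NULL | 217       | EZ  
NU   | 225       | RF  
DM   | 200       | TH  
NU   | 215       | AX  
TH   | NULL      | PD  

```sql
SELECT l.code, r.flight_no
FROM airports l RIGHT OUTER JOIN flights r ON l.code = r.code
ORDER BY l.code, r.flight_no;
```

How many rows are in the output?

RIGHT JOIN keeps every row from `flights`; unmatched rows get NULL for `airports`'s columns.
Matching on l.code = r.code. A NULL in a compared column never satisfies the condition.
- l[0] code=SG → no match.
- l[1] code=EZ → no match.
- l[2] code=UI → no match.
- l[3] code=OC → no match.
- l[4] code=SG → no match.
- l[5] code=NULL → no match.
- l[6] code=DM → 2 match(es) in r → 2 row(s).
- l[7] code=SG → no match.
- l[8] code=OC → no match.
- 6 r row(s) had no l match → kept, l columns NULL.
Total: 2 matched + 6 padded = 8 rows.

8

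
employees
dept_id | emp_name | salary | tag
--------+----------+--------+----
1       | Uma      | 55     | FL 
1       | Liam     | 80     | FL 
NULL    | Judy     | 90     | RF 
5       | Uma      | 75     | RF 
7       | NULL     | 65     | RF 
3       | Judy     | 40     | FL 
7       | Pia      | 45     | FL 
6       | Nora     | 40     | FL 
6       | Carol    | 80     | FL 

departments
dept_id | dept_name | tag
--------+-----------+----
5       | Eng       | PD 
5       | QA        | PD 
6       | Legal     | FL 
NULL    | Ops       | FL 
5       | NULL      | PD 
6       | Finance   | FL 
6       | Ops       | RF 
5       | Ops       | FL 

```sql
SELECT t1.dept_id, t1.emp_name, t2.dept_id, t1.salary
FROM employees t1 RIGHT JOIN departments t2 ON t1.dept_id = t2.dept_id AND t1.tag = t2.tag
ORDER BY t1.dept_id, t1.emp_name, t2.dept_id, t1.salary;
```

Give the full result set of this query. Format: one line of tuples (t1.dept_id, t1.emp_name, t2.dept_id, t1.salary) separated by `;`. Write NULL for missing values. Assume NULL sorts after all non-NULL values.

(6, Carol, 6, 80); (6, Carol, 6, 80); (6, Nora, 6, 40); (6, Nora, 6, 40); (NULL, NULL, 5, NULL); (NULL, NULL, 5, NULL); (NULL, NULL, 5, NULL); (NULL, NULL, 5, NULL); (NULL, NULL, 6, NULL); (NULL, NULL, NULL, NULL)

RIGHT JOIN keeps every row from `departments`; unmatched rows get NULL for `employees`'s columns.
Matching on t1.dept_id = t2.dept_id AND t1.tag = t2.tag. A NULL in a compared column never satisfies the condition.
- t1 row (dept_id=1, tag=FL): no match.
- t1 row (dept_id=1, tag=FL): no match.
- t1 row (dept_id=NULL, tag=RF): no match.
- t1 row (dept_id=5, tag=RF): no match.
- t1 row (dept_id=7, tag=RF): no match.
- t1 row (dept_id=3, tag=FL): no match.
- t1 row (dept_id=7, tag=FL): no match.
- t1 row (dept_id=6, tag=FL): matches 2 t2 row(s) → 2 output row(s).
- t1 row (dept_id=6, tag=FL): matches 2 t2 row(s) → 2 output row(s).
- plus 6 unmatched t2 row(s), each kept with NULL t1 columns.
After projecting and ordering:
t1.dept_id | t1.emp_name | t2.dept_id | t1.salary
6 | Carol | 6 | 80
6 | Carol | 6 | 80
6 | Nora | 6 | 40
6 | Nora | 6 | 40
NULL | NULL | 5 | NULL
NULL | NULL | 5 | NULL
NULL | NULL | 5 | NULL
NULL | NULL | 5 | NULL
NULL | NULL | 6 | NULL
NULL | NULL | NULL | NULL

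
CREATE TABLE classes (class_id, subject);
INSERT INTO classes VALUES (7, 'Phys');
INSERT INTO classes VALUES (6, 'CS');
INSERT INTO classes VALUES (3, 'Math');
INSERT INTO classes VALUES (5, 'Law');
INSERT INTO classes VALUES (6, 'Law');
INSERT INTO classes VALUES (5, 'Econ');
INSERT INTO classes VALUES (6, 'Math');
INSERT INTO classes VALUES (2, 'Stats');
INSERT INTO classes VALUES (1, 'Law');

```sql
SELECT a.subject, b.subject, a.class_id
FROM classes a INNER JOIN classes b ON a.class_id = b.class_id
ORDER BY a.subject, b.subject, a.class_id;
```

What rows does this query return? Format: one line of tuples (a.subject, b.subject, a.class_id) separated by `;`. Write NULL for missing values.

INNER JOIN keeps only pairs where the ON condition holds.
Matching on a.class_id = b.class_id.
Matched pairs: 17.

(CS, CS, 6); (CS, Law, 6); (CS, Math, 6); (Econ, Econ, 5); (Econ, Law, 5); (Law, CS, 6); (Law, Econ, 5); (Law, Law, 1); (Law, Law, 5); (Law, Law, 6); (Law, Math, 6); (Math, CS, 6); (Math, Law, 6); (Math, Math, 3); (Math, Math, 6); (Phys, Phys, 7); (Stats, Stats, 2)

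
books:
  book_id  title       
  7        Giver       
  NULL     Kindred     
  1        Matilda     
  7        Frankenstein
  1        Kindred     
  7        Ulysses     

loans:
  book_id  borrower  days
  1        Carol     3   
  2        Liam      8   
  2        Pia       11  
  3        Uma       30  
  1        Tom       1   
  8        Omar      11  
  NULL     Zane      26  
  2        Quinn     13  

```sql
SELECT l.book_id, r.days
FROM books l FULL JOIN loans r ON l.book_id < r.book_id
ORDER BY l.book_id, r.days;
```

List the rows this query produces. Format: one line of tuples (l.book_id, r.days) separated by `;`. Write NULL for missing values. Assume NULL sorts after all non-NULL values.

(1, 8); (1, 8); (1, 11); (1, 11); (1, 11); (1, 11); (1, 13); (1, 13); (1, 30); (1, 30); (7, 11); (7, 11); (7, 11); (NULL, 1); (NULL, 3); (NULL, 26); (NULL, NULL)

FULL OUTER JOIN keeps every row from both sides; unmatched rows get NULL for the other side's columns.
Matching on l.book_id < r.book_id. A NULL in a compared column never satisfies the condition.
- l[0] book_id=7 → 1 match(es) in r → 1 row(s).
- l[1] book_id=NULL → no match; kept with NULLs on the r side.
- l[2] book_id=1 → 5 match(es) in r → 5 row(s).
- l[3] book_id=7 → 1 match(es) in r → 1 row(s).
- l[4] book_id=1 → 5 match(es) in r → 5 row(s).
- l[5] book_id=7 → 1 match(es) in r → 1 row(s).
- 3 row(s) from r found no l partner → padded with NULL.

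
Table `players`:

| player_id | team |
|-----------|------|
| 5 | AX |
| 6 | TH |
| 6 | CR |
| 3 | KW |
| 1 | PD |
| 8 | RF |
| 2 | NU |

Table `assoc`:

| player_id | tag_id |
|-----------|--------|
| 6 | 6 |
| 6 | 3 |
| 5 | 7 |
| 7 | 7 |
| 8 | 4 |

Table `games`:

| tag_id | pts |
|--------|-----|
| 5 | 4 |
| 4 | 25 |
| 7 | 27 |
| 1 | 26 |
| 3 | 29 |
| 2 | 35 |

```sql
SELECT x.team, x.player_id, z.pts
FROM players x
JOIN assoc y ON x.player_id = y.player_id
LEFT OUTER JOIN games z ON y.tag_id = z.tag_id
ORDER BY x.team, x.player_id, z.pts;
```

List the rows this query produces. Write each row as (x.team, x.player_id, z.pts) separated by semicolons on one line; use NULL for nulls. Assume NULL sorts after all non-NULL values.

(AX, 5, 27); (CR, 6, 29); (CR, 6, NULL); (RF, 8, 25); (TH, 6, 29); (TH, 6, NULL)

Step 1 — x INNER JOIN y on player_id → 6 row(s).
Then LEFT JOIN `games z` on tag_id: each of those 6 rows is kept; rows whose y.tag_id has no match in z get NULL for z's columns.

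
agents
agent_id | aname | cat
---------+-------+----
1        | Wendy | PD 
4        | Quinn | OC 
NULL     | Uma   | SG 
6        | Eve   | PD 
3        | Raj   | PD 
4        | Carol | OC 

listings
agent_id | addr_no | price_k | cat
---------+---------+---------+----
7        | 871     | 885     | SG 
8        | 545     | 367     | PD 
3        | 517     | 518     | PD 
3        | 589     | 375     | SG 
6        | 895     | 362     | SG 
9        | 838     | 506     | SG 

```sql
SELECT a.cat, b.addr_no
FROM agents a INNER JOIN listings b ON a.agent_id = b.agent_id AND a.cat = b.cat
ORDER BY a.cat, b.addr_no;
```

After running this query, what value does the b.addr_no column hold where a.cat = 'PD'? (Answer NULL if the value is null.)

517

INNER JOIN keeps only pairs where the ON condition holds.
Matching on a.agent_id = b.agent_id AND a.cat = b.cat. A NULL in a compared column never satisfies the condition.
- a[0] agent_id=1, cat=PD → no match; dropped.
- a[1] agent_id=4, cat=OC → no match; dropped.
- a[2] agent_id=NULL, cat=SG → no match; dropped.
- a[3] agent_id=6, cat=PD → no match; dropped.
- a[4] agent_id=3, cat=PD → 1 match(es) in b → 1 row(s).
- a[5] agent_id=4, cat=OC → no match; dropped.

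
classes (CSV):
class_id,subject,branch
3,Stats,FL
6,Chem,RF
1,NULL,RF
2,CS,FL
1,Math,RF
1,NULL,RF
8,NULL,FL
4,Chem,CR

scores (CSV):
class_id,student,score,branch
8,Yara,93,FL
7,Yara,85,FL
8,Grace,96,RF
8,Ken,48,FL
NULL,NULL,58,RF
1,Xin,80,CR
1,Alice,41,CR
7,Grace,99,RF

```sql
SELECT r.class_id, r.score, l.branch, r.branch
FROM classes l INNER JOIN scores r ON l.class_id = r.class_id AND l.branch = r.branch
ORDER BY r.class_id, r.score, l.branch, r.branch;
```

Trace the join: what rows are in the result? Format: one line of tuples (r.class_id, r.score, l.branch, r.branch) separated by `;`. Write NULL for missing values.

INNER JOIN keeps only pairs where the ON condition holds.
Matching on l.class_id = r.class_id AND l.branch = r.branch. A NULL in a compared column never satisfies the condition.
Matched pairs: 2.

(8, 48, FL, FL); (8, 93, FL, FL)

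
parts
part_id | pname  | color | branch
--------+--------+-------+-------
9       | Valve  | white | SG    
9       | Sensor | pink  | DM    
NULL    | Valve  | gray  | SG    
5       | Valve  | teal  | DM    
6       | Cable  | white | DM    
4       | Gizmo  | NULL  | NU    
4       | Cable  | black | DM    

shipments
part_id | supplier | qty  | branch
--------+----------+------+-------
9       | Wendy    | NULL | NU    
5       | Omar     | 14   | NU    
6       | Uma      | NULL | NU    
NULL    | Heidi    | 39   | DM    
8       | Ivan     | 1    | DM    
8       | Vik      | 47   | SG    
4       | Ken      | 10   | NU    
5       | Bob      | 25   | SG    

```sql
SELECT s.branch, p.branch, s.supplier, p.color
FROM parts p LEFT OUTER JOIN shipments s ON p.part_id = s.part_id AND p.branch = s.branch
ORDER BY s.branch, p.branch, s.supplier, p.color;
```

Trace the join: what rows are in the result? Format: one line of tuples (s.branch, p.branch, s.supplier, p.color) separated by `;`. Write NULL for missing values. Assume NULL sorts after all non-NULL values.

LEFT JOIN keeps every row from `parts`; unmatched rows get NULL for `shipments`'s columns.
Matching on p.part_id = s.part_id AND p.branch = s.branch. A NULL in a compared column never satisfies the condition.
- p (part_id=9, branch=SG) has no partner → padded with NULL.
- p (part_id=9, branch=DM) has no partner → padded with NULL.
- p (part_id=NULL, branch=SG) has no partner → padded with NULL.
- p (part_id=5, branch=DM) has no partner → padded with NULL.
- p (part_id=6, branch=DM) has no partner → padded with NULL.
- p (part_id=4, branch=NU) pairs with 1 row(s) of s.
- p (part_id=4, branch=DM) has no partner → padded with NULL.
After projecting and ordering:
s.branch | p.branch | s.supplier | p.color
NU | NU | Ken | NULL
NULL | DM | NULL | black
NULL | DM | NULL | pink
NULL | DM | NULL | teal
NULL | DM | NULL | white
NULL | SG | NULL | gray
NULL | SG | NULL | white

(NU, NU, Ken, NULL); (NULL, DM, NULL, black); (NULL, DM, NULL, pink); (NULL, DM, NULL, teal); (NULL, DM, NULL, white); (NULL, SG, NULL, gray); (NULL, SG, NULL, white)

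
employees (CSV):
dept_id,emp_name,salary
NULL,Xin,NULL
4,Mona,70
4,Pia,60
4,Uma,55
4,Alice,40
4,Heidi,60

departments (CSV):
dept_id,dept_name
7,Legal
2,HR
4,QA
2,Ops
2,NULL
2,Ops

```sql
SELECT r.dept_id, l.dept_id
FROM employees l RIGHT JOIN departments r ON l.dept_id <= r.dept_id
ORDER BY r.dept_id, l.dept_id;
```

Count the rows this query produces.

14

RIGHT JOIN keeps every row from `departments`; unmatched rows get NULL for `employees`'s columns.
Matching on l.dept_id <= r.dept_id. A NULL in a compared column never satisfies the condition.
- l (dept_id=NULL) has no partner in r.
- l (dept_id=4) pairs with 2 row(s) of r.
- l (dept_id=4) pairs with 2 row(s) of r.
- l (dept_id=4) pairs with 2 row(s) of r.
- l (dept_id=4) pairs with 2 row(s) of r.
- l (dept_id=4) pairs with 2 row(s) of r.
- 4 row(s) from r found no l partner → padded with NULL.
Total: 10 matched + 4 padded = 14 rows.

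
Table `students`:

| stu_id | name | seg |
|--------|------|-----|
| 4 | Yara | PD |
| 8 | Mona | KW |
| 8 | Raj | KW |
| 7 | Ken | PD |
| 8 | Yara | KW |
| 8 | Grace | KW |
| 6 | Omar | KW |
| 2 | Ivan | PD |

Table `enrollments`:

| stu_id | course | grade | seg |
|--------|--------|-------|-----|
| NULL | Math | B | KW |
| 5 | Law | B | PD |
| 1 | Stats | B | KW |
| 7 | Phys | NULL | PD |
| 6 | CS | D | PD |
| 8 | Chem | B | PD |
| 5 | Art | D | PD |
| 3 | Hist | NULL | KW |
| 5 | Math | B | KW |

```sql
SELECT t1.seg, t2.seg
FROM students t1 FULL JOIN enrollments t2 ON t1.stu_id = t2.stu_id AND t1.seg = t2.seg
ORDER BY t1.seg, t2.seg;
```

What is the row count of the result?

FULL OUTER JOIN keeps every row from both sides; unmatched rows get NULL for the other side's columns.
Matching on t1.stu_id = t2.stu_id AND t1.seg = t2.seg. A NULL in a compared column never satisfies the condition.
Matched pairs: 1; unmatched t1 rows kept: 7; unmatched t2 rows kept: 8.
Total: 1 matched + 15 padded = 16 rows.

16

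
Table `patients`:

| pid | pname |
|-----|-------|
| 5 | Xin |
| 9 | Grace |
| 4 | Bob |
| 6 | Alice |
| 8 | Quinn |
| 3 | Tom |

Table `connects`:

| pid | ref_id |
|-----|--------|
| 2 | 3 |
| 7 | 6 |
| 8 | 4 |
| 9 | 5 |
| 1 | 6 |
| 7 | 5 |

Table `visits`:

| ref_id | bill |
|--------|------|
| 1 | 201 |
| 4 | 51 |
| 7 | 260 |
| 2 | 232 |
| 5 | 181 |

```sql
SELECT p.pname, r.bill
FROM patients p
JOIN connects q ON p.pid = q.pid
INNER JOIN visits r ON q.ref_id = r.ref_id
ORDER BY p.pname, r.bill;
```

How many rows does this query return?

2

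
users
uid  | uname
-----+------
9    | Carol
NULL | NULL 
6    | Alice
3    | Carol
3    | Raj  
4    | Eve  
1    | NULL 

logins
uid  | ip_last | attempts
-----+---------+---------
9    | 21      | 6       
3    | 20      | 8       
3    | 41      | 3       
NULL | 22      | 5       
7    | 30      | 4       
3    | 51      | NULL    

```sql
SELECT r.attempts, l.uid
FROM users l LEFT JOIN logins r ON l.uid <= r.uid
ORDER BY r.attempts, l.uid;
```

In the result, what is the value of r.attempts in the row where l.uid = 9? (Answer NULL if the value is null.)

LEFT JOIN keeps every row from `users`; unmatched rows get NULL for `logins`'s columns.
Matching on l.uid <= r.uid. A NULL in a compared column never satisfies the condition.
Matched pairs: 20; unmatched l rows kept: 1.

6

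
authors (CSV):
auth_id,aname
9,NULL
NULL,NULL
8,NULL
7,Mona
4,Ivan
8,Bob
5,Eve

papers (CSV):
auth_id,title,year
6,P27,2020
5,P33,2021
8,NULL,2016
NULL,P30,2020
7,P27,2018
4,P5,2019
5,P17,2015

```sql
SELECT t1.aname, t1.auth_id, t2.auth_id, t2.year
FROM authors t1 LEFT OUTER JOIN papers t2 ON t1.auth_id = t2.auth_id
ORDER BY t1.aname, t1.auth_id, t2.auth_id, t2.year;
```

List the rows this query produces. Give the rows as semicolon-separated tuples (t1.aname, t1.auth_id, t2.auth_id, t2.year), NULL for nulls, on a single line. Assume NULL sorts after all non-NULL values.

(Bob, 8, 8, 2016); (Eve, 5, 5, 2015); (Eve, 5, 5, 2021); (Ivan, 4, 4, 2019); (Mona, 7, 7, 2018); (NULL, 8, 8, 2016); (NULL, 9, NULL, NULL); (NULL, NULL, NULL, NULL)

LEFT JOIN keeps every row from `authors`; unmatched rows get NULL for `papers`'s columns.
Matching on t1.auth_id = t2.auth_id. A NULL in a compared column never satisfies the condition.
- t1 (auth_id=9) has no partner → padded with NULL.
- t1 (auth_id=NULL) has no partner → padded with NULL.
- t1 (auth_id=8) pairs with 1 row(s) of t2.
- t1 (auth_id=7) pairs with 1 row(s) of t2.
- t1 (auth_id=4) pairs with 1 row(s) of t2.
- t1 (auth_id=8) pairs with 1 row(s) of t2.
- t1 (auth_id=5) pairs with 2 row(s) of t2.
After projecting and ordering:
t1.aname | t1.auth_id | t2.auth_id | t2.year
Bob | 8 | 8 | 2016
Eve | 5 | 5 | 2015
Eve | 5 | 5 | 2021
Ivan | 4 | 4 | 2019
Mona | 7 | 7 | 2018
NULL | 8 | 8 | 2016
NULL | 9 | NULL | NULL
NULL | NULL | NULL | NULL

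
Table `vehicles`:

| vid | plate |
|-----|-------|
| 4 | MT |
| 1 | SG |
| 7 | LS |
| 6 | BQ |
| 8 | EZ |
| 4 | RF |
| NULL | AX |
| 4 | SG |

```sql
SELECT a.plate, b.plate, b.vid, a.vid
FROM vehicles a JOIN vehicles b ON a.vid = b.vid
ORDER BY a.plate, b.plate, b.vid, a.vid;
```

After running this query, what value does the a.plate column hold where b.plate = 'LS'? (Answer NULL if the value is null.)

LS

INNER JOIN keeps only pairs where the ON condition holds.
Matching on a.vid = b.vid. A NULL in a compared column never satisfies the condition.
- vid=4: 3 matching b row(s), so 3 row(s) emitted.
- vid=1: 1 matching b row(s), so 1 row(s) emitted.
- vid=7: 1 matching b row(s), so 1 row(s) emitted.
- vid=6: 1 matching b row(s), so 1 row(s) emitted.
- vid=8: 1 matching b row(s), so 1 row(s) emitted.
- vid=4: 3 matching b row(s), so 3 row(s) emitted.
- vid=NULL: no matching b row, dropped.
- vid=4: 3 matching b row(s), so 3 row(s) emitted.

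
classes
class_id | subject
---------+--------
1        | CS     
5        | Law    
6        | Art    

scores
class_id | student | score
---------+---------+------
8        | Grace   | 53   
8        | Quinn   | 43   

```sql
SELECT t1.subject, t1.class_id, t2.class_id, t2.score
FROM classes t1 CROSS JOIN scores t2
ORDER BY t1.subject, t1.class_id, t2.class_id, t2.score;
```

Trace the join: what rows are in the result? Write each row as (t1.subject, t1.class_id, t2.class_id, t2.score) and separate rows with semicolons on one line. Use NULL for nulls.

CROSS JOIN pairs every row of `classes` with every row of `scores`: 3 × 2 = 6 rows.
After projecting and ordering:
t1.subject | t1.class_id | t2.class_id | t2.score
Art | 6 | 8 | 43
Art | 6 | 8 | 53
CS | 1 | 8 | 43
CS | 1 | 8 | 53
Law | 5 | 8 | 43
Law | 5 | 8 | 53

(Art, 6, 8, 43); (Art, 6, 8, 53); (CS, 1, 8, 43); (CS, 1, 8, 53); (Law, 5, 8, 43); (Law, 5, 8, 53)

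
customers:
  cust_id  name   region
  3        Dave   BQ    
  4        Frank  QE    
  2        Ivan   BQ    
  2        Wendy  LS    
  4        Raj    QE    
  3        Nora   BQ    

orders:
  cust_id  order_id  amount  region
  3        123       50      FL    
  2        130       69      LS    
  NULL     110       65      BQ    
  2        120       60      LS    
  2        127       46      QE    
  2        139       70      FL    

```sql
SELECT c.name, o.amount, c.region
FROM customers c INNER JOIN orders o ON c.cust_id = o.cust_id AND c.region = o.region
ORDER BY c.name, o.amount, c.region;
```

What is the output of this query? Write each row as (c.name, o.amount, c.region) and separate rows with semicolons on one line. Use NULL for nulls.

INNER JOIN keeps only pairs where the ON condition holds.
Matching on c.cust_id = o.cust_id AND c.region = o.region. A NULL in a compared column never satisfies the condition.
- c (cust_id=3, region=BQ) has no partner → excluded.
- c (cust_id=4, region=QE) has no partner → excluded.
- c (cust_id=2, region=BQ) has no partner → excluded.
- c (cust_id=2, region=LS) pairs with 2 row(s) of o.
- c (cust_id=4, region=QE) has no partner → excluded.
- c (cust_id=3, region=BQ) has no partner → excluded.
After projecting and ordering:
c.name | o.amount | c.region
Wendy | 60 | LS
Wendy | 69 | LS

(Wendy, 60, LS); (Wendy, 69, LS)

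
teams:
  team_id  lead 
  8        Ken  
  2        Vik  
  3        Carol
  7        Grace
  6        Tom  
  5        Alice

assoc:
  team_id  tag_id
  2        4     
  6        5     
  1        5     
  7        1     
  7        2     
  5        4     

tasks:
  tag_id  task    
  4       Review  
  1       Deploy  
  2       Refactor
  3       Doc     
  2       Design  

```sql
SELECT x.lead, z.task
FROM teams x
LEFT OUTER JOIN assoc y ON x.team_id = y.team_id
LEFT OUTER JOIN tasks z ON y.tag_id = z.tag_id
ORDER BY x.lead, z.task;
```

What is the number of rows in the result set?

Evaluate left to right. First `teams x LEFT JOIN assoc y` on team_id: 7 row(s).
Then LEFT JOIN `tasks z` on tag_id: each of those 7 rows is kept; rows whose y.tag_id has no match in z get NULL for z's columns.
Result: 8 row(s).

8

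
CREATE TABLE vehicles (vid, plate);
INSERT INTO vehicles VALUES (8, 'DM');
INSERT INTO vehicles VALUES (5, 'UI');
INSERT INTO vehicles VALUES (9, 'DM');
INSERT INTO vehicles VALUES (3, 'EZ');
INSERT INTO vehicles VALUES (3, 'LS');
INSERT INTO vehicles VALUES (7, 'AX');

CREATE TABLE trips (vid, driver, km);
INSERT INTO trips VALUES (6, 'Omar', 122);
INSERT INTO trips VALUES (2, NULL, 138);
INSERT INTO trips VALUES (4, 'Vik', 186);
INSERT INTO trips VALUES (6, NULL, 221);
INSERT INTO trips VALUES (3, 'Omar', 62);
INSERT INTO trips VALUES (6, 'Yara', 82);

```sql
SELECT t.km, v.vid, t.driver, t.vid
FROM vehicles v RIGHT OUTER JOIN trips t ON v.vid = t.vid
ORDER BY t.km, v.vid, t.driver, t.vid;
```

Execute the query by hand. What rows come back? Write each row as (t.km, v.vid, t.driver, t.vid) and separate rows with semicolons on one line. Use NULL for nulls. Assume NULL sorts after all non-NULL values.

(62, 3, Omar, 3); (62, 3, Omar, 3); (82, NULL, Yara, 6); (122, NULL, Omar, 6); (138, NULL, NULL, 2); (186, NULL, Vik, 4); (221, NULL, NULL, 6)

RIGHT JOIN keeps every row from `trips`; unmatched rows get NULL for `vehicles`'s columns.
Matching on v.vid = t.vid.
- vid=8: no matching t row.
- vid=5: no matching t row.
- vid=9: no matching t row.
- vid=3: 1 matching t row(s), so 1 row(s) emitted.
- vid=3: 1 matching t row(s), so 1 row(s) emitted.
- vid=7: no matching t row.
- plus 5 unmatched t row(s), each kept with NULL v columns.
After projecting and ordering:
t.km | v.vid | t.driver | t.vid
62 | 3 | Omar | 3
62 | 3 | Omar | 3
82 | NULL | Yara | 6
122 | NULL | Omar | 6
138 | NULL | NULL | 2
186 | NULL | Vik | 4
221 | NULL | NULL | 6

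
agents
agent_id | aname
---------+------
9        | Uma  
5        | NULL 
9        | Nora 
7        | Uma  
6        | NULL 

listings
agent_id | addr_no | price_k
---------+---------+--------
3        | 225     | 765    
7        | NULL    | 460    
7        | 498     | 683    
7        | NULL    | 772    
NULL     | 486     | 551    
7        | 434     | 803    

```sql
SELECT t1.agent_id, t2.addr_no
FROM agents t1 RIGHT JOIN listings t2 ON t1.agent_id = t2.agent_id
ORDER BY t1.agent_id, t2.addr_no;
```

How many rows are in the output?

6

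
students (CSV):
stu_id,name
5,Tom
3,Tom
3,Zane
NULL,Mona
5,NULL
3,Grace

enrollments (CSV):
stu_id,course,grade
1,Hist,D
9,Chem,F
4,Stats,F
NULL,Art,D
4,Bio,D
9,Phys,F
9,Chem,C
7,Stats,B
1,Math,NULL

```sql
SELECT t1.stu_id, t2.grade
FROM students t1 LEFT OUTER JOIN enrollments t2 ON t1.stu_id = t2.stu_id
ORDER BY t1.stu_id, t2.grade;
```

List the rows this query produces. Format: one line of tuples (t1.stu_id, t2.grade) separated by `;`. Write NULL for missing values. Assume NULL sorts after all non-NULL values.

(3, NULL); (3, NULL); (3, NULL); (5, NULL); (5, NULL); (NULL, NULL)

LEFT JOIN keeps every row from `students`; unmatched rows get NULL for `enrollments`'s columns.
Matching on t1.stu_id = t2.stu_id. A NULL in a compared column never satisfies the condition.
- t1[0] stu_id=5 → no match; kept with NULLs on the t2 side.
- t1[1] stu_id=3 → no match; kept with NULLs on the t2 side.
- t1[2] stu_id=3 → no match; kept with NULLs on the t2 side.
- t1[3] stu_id=NULL → no match; kept with NULLs on the t2 side.
- t1[4] stu_id=5 → no match; kept with NULLs on the t2 side.
- t1[5] stu_id=3 → no match; kept with NULLs on the t2 side.
After projecting and ordering:
t1.stu_id | t2.grade
3 | NULL
3 | NULL
3 | NULL
5 | NULL
5 | NULL
NULL | NULL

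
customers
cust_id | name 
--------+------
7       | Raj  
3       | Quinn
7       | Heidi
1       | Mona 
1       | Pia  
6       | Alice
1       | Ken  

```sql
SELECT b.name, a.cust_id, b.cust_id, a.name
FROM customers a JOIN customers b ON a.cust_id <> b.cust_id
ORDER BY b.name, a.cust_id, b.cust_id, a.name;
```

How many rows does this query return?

34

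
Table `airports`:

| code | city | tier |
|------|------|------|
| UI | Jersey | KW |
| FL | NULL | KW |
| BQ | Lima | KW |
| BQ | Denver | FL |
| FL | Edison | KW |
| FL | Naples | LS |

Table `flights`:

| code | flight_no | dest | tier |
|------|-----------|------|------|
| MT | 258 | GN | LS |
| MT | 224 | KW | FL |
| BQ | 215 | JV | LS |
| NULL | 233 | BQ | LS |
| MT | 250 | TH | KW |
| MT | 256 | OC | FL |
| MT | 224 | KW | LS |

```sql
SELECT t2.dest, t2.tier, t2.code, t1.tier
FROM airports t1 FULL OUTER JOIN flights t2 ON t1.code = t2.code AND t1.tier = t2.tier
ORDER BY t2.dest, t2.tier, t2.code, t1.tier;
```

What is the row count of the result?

FULL OUTER JOIN keeps every row from both sides; unmatched rows get NULL for the other side's columns.
Matching on t1.code = t2.code AND t1.tier = t2.tier. A NULL in a compared column never satisfies the condition.
- code=UI, tier=KW: no t2 row matches, row kept with t2 columns NULL.
- code=FL, tier=KW: no t2 row matches, row kept with t2 columns NULL.
- code=BQ, tier=KW: no t2 row matches, row kept with t2 columns NULL.
- code=BQ, tier=FL: no t2 row matches, row kept with t2 columns NULL.
- code=FL, tier=KW: no t2 row matches, row kept with t2 columns NULL.
- code=FL, tier=LS: no t2 row matches, row kept with t2 columns NULL.
- plus 7 unmatched t2 row(s), each kept with NULL t1 columns.
Total: 0 matched + 13 padded = 13 rows.

13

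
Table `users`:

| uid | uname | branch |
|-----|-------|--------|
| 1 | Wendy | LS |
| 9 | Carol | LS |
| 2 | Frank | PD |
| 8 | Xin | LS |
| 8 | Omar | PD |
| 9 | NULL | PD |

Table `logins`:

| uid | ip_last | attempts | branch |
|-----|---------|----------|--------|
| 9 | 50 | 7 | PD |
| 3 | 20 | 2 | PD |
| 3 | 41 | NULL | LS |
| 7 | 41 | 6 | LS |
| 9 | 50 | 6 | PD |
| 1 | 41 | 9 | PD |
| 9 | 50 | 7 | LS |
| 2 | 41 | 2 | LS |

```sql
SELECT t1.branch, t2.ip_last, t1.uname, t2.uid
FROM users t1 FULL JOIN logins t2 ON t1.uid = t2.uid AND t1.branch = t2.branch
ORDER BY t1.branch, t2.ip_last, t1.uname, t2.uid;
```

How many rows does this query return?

FULL OUTER JOIN keeps every row from both sides; unmatched rows get NULL for the other side's columns.
Matching on t1.uid = t2.uid AND t1.branch = t2.branch.
Matched pairs: 3; unmatched t1 rows kept: 4; unmatched t2 rows kept: 5.
Total: 3 matched + 9 padded = 12 rows.

12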